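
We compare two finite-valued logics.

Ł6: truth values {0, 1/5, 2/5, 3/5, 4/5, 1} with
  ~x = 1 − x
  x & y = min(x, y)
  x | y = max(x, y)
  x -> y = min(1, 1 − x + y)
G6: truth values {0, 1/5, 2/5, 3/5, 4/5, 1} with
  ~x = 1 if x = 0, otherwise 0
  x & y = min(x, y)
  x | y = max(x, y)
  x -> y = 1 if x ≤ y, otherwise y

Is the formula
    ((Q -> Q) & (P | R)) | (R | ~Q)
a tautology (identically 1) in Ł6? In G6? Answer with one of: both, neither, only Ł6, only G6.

neither

In Ł6: at P = 0, Q = 1/5, R = 0 the value is 4/5 — not a tautology.
In G6: at P = 0, Q = 1/5, R = 0 the value is 0 — not a tautology.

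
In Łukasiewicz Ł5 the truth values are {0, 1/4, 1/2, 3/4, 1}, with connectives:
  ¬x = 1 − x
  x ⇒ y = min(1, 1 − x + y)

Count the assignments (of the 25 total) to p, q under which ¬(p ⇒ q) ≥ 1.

1

value 1: 1 assignment (counts)
value 3/4: 2 assignments
value 1/2: 3 assignments
value 1/4: 4 assignments
value 0: 15 assignments
So 1 of the 25 assignments meets the threshold.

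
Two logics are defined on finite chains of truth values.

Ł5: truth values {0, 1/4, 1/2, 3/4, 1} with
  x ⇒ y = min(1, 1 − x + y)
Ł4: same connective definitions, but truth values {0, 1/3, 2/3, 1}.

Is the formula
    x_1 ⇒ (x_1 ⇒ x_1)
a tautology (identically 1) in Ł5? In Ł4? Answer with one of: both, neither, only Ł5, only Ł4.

In Ł5: every assignment gives 1 — tautology.
In Ł4: every assignment gives 1 — tautology.

both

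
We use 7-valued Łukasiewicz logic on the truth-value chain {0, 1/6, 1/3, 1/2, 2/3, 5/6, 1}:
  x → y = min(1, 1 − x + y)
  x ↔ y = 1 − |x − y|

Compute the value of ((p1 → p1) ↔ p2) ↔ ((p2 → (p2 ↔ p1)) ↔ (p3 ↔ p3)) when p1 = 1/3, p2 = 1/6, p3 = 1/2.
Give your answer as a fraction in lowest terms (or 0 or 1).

1/6

p1 → p1 = 1/3 → 1/3 = 1
(p1 → p1) ↔ p2 = 1 ↔ 1/6 = 1/6
p2 ↔ p1 = 1/6 ↔ 1/3 = 5/6
p2 → (p2 ↔ p1) = 1/6 → 5/6 = 1
p3 ↔ p3 = 1/2 ↔ 1/2 = 1
(p2 → (p2 ↔ p1)) ↔ (p3 ↔ p3) = 1 ↔ 1 = 1
((p1 → p1) ↔ p2) ↔ ((p2 → (p2 ↔ p1)) ↔ (p3 ↔ p3)) = 1/6 ↔ 1 = 1/6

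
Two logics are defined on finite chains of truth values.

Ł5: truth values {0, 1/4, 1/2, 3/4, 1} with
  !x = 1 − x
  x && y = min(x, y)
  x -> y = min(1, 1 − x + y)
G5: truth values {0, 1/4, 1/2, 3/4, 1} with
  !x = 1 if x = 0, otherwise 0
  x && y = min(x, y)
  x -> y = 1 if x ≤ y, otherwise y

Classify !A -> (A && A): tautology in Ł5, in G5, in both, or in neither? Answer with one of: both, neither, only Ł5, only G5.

neither

In Ł5: at A = 0 the value is 0 — not a tautology.
In G5: at A = 0 the value is 0 — not a tautology.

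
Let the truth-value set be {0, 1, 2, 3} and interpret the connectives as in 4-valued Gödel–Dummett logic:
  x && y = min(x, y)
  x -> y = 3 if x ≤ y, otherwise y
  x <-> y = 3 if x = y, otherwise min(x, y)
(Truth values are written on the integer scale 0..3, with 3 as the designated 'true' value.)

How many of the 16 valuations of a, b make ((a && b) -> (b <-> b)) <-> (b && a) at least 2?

a = 0, b = 0 ↦ 0  <
a = 0, b = 1 ↦ 0  <
a = 0, b = 2 ↦ 0  <
a = 0, b = 3 ↦ 0  <
a = 1, b = 0 ↦ 0  <
a = 1, b = 1 ↦ 1  <
a = 1, b = 2 ↦ 1  <
a = 1, b = 3 ↦ 1  <
a = 2, b = 0 ↦ 0  <
a = 2, b = 1 ↦ 1  <
a = 2, b = 2 ↦ 2  ≥
a = 2, b = 3 ↦ 2  ≥
a = 3, b = 0 ↦ 0  <
a = 3, b = 1 ↦ 1  <
a = 3, b = 2 ↦ 2  ≥
a = 3, b = 3 ↦ 3  ≥
So 4 of the 16 assignments meet the threshold.

4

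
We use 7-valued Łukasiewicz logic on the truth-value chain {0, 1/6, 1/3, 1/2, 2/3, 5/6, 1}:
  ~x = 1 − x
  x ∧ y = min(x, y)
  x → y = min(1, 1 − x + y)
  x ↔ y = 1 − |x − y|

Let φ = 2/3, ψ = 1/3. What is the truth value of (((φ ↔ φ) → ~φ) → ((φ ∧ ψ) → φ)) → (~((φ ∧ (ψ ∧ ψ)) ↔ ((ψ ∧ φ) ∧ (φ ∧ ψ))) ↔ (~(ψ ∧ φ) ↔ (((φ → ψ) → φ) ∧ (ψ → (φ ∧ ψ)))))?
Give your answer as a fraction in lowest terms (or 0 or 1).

φ ↔ φ = 2/3 ↔ 2/3 = 1
~φ = ~2/3 = 1/3
(φ ↔ φ) → ~φ = 1 → 1/3 = 1/3
φ ∧ ψ = 2/3 ∧ 1/3 = 1/3
(φ ∧ ψ) → φ = 1/3 → 2/3 = 1
((φ ↔ φ) → ~φ) → ((φ ∧ ψ) → φ) = 1/3 → 1 = 1
ψ ∧ ψ = 1/3 ∧ 1/3 = 1/3
φ ∧ (ψ ∧ ψ) = 2/3 ∧ 1/3 = 1/3
ψ ∧ φ = 1/3 ∧ 2/3 = 1/3
φ ∧ ψ = 2/3 ∧ 1/3 = 1/3
(ψ ∧ φ) ∧ (φ ∧ ψ) = 1/3 ∧ 1/3 = 1/3
(φ ∧ (ψ ∧ ψ)) ↔ ((ψ ∧ φ) ∧ (φ ∧ ψ)) = 1/3 ↔ 1/3 = 1
~((φ ∧ (ψ ∧ ψ)) ↔ ((ψ ∧ φ) ∧ (φ ∧ ψ))) = ~1 = 0
ψ ∧ φ = 1/3 ∧ 2/3 = 1/3
~(ψ ∧ φ) = ~1/3 = 2/3
φ → ψ = 2/3 → 1/3 = 2/3
(φ → ψ) → φ = 2/3 → 2/3 = 1
φ ∧ ψ = 2/3 ∧ 1/3 = 1/3
ψ → (φ ∧ ψ) = 1/3 → 1/3 = 1
((φ → ψ) → φ) ∧ (ψ → (φ ∧ ψ)) = 1 ∧ 1 = 1
~(ψ ∧ φ) ↔ (((φ → ψ) → φ) ∧ (ψ → (φ ∧ ψ))) = 2/3 ↔ 1 = 2/3
~((φ ∧ (ψ ∧ ψ)) ↔ ((ψ ∧ φ) ∧ (φ ∧ ψ))) ↔ (~(ψ ∧ φ) ↔ (((φ → ψ) → φ) ∧ (ψ → (φ ∧ ψ)))) = 0 ↔ 2/3 = 1/3
(((φ ↔ φ) → ~φ) → ((φ ∧ ψ) → φ)) → (~((φ ∧ (ψ ∧ ψ)) ↔ ((ψ ∧ φ) ∧ (φ ∧ ψ))) ↔ (~(ψ ∧ φ) ↔ (((φ → ψ) → φ) ∧ (ψ → (φ ∧ ψ))))) = 1 → 1/3 = 1/3

1/3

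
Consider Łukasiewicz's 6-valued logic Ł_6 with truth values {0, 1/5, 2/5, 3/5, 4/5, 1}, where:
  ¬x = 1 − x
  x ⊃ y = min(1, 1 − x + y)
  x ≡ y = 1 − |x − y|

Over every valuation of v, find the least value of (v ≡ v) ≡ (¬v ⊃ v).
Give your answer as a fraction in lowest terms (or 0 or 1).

Take v = 0:
v ≡ v = 0 ≡ 0 = 1
¬v = ¬0 = 1
¬v ⊃ v = 1 ⊃ 0 = 0
(v ≡ v) ≡ (¬v ⊃ v) = 1 ≡ 0 = 0
No assignment yields a value below 0, so this is the minimum.

0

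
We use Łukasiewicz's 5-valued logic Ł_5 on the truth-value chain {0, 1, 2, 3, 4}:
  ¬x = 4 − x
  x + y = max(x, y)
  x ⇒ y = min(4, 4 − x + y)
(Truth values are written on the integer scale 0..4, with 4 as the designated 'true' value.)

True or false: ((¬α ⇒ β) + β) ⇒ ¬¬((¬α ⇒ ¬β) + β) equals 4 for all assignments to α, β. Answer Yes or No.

Counterexample: take α = 1, β = 3.
¬α = ¬1 = 3
¬α ⇒ β = 3 ⇒ 3 = 4
(¬α ⇒ β) + β = 4 + 3 = 4
¬α = ¬1 = 3
¬β = ¬3 = 1
¬α ⇒ ¬β = 3 ⇒ 1 = 2
(¬α ⇒ ¬β) + β = 2 + 3 = 3
¬((¬α ⇒ ¬β) + β) = ¬3 = 1
¬¬((¬α ⇒ ¬β) + β) = ¬1 = 3
((¬α ⇒ β) + β) ⇒ ¬¬((¬α ⇒ ¬β) + β) = 4 ⇒ 3 = 3
This gives 3 ≠ 4.

No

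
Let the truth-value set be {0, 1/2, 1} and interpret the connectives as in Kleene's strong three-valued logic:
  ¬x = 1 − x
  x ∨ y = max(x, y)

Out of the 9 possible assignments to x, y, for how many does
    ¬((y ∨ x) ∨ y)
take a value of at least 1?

x = 0, y = 0 ↦ 1  ≥
x = 0, y = 1/2 ↦ 1/2  <
x = 0, y = 1 ↦ 0  <
x = 1/2, y = 0 ↦ 1/2  <
x = 1/2, y = 1/2 ↦ 1/2  <
x = 1/2, y = 1 ↦ 0  <
x = 1, y = 0 ↦ 0  <
x = 1, y = 1/2 ↦ 0  <
x = 1, y = 1 ↦ 0  <
So 1 of the 9 assignments meets the threshold.

1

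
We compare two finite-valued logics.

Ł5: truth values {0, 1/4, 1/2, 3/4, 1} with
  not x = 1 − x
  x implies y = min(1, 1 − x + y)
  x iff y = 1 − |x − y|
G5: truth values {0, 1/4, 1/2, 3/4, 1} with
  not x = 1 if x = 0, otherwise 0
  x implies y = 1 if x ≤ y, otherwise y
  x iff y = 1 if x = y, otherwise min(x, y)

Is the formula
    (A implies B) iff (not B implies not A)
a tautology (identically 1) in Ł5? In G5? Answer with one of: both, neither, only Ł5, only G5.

In Ł5: every assignment gives 1 — tautology.
In G5: at A = 1/2, B = 1/4 the value is 1/4 — not a tautology.

only Ł5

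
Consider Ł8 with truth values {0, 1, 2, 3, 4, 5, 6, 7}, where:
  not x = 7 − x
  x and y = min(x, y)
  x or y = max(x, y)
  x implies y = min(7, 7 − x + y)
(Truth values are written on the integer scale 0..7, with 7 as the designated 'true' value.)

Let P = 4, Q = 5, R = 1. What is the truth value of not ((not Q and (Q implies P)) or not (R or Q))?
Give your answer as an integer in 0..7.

5

not Q = not 5 = 2
Q implies P = 5 implies 4 = 6
not Q and (Q implies P) = 2 and 6 = 2
R or Q = 1 or 5 = 5
not (R or Q) = not 5 = 2
(not Q and (Q implies P)) or not (R or Q) = 2 or 2 = 2
not ((not Q and (Q implies P)) or not (R or Q)) = not 2 = 5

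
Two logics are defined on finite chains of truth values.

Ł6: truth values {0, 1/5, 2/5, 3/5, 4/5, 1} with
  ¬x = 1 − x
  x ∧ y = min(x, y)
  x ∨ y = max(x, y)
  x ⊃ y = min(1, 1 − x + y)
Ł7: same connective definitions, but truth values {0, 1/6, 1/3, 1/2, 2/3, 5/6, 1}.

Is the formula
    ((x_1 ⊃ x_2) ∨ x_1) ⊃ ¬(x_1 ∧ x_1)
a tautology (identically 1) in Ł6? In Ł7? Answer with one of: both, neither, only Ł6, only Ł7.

neither

In Ł6: at x_1 = 1/5, x_2 = 1/5 the value is 4/5 — not a tautology.
In Ł7: at x_1 = 1/6, x_2 = 1/6 the value is 5/6 — not a tautology.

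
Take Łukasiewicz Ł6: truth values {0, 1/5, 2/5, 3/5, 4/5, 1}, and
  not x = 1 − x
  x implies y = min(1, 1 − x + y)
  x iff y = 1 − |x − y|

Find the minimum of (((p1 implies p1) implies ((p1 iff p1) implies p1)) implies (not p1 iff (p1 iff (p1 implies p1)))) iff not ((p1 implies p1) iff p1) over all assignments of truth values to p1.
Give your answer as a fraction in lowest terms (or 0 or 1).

Take p1 = 3/5:
p1 implies p1 = 3/5 implies 3/5 = 1
p1 iff p1 = 3/5 iff 3/5 = 1
(p1 iff p1) implies p1 = 1 implies 3/5 = 3/5
(p1 implies p1) implies ((p1 iff p1) implies p1) = 1 implies 3/5 = 3/5
not p1 = not 3/5 = 2/5
p1 implies p1 = 3/5 implies 3/5 = 1
p1 iff (p1 implies p1) = 3/5 iff 1 = 3/5
not p1 iff (p1 iff (p1 implies p1)) = 2/5 iff 3/5 = 4/5
((p1 implies p1) implies ((p1 iff p1) implies p1)) implies (not p1 iff (p1 iff (p1 implies p1))) = 3/5 implies 4/5 = 1
p1 implies p1 = 3/5 implies 3/5 = 1
(p1 implies p1) iff p1 = 1 iff 3/5 = 3/5
not ((p1 implies p1) iff p1) = not 3/5 = 2/5
(((p1 implies p1) implies ((p1 iff p1) implies p1)) implies (not p1 iff (p1 iff (p1 implies p1)))) iff not ((p1 implies p1) iff p1) = 1 iff 2/5 = 2/5
No assignment yields a value below 2/5, so this is the minimum.

2/5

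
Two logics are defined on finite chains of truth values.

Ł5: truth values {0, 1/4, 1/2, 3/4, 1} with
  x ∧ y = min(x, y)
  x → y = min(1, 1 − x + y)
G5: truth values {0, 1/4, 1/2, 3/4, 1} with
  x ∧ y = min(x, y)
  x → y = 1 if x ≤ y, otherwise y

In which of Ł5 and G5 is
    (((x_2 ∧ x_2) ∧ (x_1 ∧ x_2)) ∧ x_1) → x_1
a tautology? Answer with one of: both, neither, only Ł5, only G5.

both

In Ł5: every assignment gives 1 — tautology.
In G5: every assignment gives 1 — tautology.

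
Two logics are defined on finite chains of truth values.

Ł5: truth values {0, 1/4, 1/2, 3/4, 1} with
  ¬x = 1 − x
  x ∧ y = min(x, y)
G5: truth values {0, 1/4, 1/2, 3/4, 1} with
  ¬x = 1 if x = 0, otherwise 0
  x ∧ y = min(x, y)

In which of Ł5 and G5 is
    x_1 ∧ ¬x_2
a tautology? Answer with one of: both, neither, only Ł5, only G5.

neither

In Ł5: at x_1 = 0, x_2 = 0 the value is 0 — not a tautology.
In G5: at x_1 = 0, x_2 = 0 the value is 0 — not a tautology.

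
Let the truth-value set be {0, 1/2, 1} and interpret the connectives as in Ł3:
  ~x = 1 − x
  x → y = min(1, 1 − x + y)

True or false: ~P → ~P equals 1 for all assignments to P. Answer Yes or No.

Yes

P = 0 ↦ 1
P = 1/2 ↦ 1
P = 1 ↦ 1
Every assignment gives a value ≥ 1.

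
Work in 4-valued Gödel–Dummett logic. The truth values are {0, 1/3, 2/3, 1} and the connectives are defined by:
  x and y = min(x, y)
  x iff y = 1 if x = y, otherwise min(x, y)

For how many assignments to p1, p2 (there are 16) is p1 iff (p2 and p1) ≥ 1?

p1 = 0, p2 = 0 ↦ 1  ≥
p1 = 0, p2 = 1/3 ↦ 1  ≥
p1 = 0, p2 = 2/3 ↦ 1  ≥
p1 = 0, p2 = 1 ↦ 1  ≥
p1 = 1/3, p2 = 0 ↦ 0  <
p1 = 1/3, p2 = 1/3 ↦ 1  ≥
p1 = 1/3, p2 = 2/3 ↦ 1  ≥
p1 = 1/3, p2 = 1 ↦ 1  ≥
p1 = 2/3, p2 = 0 ↦ 0  <
p1 = 2/3, p2 = 1/3 ↦ 1/3  <
p1 = 2/3, p2 = 2/3 ↦ 1  ≥
p1 = 2/3, p2 = 1 ↦ 1  ≥
p1 = 1, p2 = 0 ↦ 0  <
p1 = 1, p2 = 1/3 ↦ 1/3  <
p1 = 1, p2 = 2/3 ↦ 2/3  <
p1 = 1, p2 = 1 ↦ 1  ≥
So 10 of the 16 assignments meet the threshold.

10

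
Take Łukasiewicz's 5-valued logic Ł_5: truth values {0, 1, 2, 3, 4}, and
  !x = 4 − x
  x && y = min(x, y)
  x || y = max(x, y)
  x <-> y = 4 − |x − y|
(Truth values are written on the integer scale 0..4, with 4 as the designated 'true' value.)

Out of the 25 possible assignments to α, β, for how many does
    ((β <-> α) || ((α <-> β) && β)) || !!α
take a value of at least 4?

9

value 4: 9 assignments (counts)
value 3: 9 assignments
value 2: 4 assignments
value 1: 2 assignments
value 0: 1 assignment
So 9 of the 25 assignments meet the threshold.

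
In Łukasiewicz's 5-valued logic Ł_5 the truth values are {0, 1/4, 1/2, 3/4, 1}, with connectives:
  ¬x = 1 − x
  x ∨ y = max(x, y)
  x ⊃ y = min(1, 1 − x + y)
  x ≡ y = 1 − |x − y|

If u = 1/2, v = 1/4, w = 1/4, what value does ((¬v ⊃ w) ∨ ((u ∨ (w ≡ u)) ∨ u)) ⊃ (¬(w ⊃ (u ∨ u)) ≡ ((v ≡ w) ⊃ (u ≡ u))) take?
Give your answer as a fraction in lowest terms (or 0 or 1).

¬v = ¬1/4 = 3/4
¬v ⊃ w = 3/4 ⊃ 1/4 = 1/2
w ≡ u = 1/4 ≡ 1/2 = 3/4
u ∨ (w ≡ u) = 1/2 ∨ 3/4 = 3/4
(u ∨ (w ≡ u)) ∨ u = 3/4 ∨ 1/2 = 3/4
(¬v ⊃ w) ∨ ((u ∨ (w ≡ u)) ∨ u) = 1/2 ∨ 3/4 = 3/4
u ∨ u = 1/2 ∨ 1/2 = 1/2
w ⊃ (u ∨ u) = 1/4 ⊃ 1/2 = 1
¬(w ⊃ (u ∨ u)) = ¬1 = 0
v ≡ w = 1/4 ≡ 1/4 = 1
u ≡ u = 1/2 ≡ 1/2 = 1
(v ≡ w) ⊃ (u ≡ u) = 1 ⊃ 1 = 1
¬(w ⊃ (u ∨ u)) ≡ ((v ≡ w) ⊃ (u ≡ u)) = 0 ≡ 1 = 0
((¬v ⊃ w) ∨ ((u ∨ (w ≡ u)) ∨ u)) ⊃ (¬(w ⊃ (u ∨ u)) ≡ ((v ≡ w) ⊃ (u ≡ u))) = 3/4 ⊃ 0 = 1/4

1/4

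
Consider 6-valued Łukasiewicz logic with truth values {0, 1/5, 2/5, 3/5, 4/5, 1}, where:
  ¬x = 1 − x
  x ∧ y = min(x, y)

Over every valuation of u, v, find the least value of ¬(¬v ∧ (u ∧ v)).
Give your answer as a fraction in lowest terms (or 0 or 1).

Take u = 2/5, v = 2/5:
¬v = ¬2/5 = 3/5
u ∧ v = 2/5 ∧ 2/5 = 2/5
¬v ∧ (u ∧ v) = 3/5 ∧ 2/5 = 2/5
¬(¬v ∧ (u ∧ v)) = ¬2/5 = 3/5
No assignment yields a value below 3/5, so this is the minimum.

3/5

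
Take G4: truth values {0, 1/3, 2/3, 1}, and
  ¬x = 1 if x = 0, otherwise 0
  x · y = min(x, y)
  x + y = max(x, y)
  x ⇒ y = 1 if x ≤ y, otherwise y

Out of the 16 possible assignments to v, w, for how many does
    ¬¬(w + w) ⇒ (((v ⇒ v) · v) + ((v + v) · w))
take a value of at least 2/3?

v = 0, w = 0 ↦ 1  ≥
v = 0, w = 1/3 ↦ 0  <
v = 0, w = 2/3 ↦ 0  <
v = 0, w = 1 ↦ 0  <
v = 1/3, w = 0 ↦ 1  ≥
v = 1/3, w = 1/3 ↦ 1/3  <
v = 1/3, w = 2/3 ↦ 1/3  <
v = 1/3, w = 1 ↦ 1/3  <
v = 2/3, w = 0 ↦ 1  ≥
v = 2/3, w = 1/3 ↦ 2/3  ≥
v = 2/3, w = 2/3 ↦ 2/3  ≥
v = 2/3, w = 1 ↦ 2/3  ≥
v = 1, w = 0 ↦ 1  ≥
v = 1, w = 1/3 ↦ 1  ≥
v = 1, w = 2/3 ↦ 1  ≥
v = 1, w = 1 ↦ 1  ≥
So 10 of the 16 assignments meet the threshold.

10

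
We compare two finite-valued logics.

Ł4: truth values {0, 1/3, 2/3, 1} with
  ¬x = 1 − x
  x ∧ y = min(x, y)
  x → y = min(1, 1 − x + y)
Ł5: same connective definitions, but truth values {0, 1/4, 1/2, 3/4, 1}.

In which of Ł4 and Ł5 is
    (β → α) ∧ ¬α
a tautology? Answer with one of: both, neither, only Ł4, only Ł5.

neither

In Ł4: at α = 0, β = 1/3 the value is 2/3 — not a tautology.
In Ł5: at α = 0, β = 1/4 the value is 3/4 — not a tautology.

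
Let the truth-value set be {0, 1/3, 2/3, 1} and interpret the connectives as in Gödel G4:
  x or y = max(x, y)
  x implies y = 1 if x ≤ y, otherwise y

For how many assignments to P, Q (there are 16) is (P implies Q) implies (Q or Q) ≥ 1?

P = 0, Q = 0 ↦ 0  <
P = 0, Q = 1/3 ↦ 1/3  <
P = 0, Q = 2/3 ↦ 2/3  <
P = 0, Q = 1 ↦ 1  ≥
P = 1/3, Q = 0 ↦ 1  ≥
P = 1/3, Q = 1/3 ↦ 1/3  <
P = 1/3, Q = 2/3 ↦ 2/3  <
P = 1/3, Q = 1 ↦ 1  ≥
P = 2/3, Q = 0 ↦ 1  ≥
P = 2/3, Q = 1/3 ↦ 1  ≥
P = 2/3, Q = 2/3 ↦ 2/3  <
P = 2/3, Q = 1 ↦ 1  ≥
P = 1, Q = 0 ↦ 1  ≥
P = 1, Q = 1/3 ↦ 1  ≥
P = 1, Q = 2/3 ↦ 1  ≥
P = 1, Q = 1 ↦ 1  ≥
So 10 of the 16 assignments meet the threshold.

10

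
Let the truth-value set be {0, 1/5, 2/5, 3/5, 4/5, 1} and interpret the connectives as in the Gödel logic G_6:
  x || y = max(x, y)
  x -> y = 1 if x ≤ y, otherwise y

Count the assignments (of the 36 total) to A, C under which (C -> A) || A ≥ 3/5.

24

value 1: 21 assignments (counts)
value 4/5: 1 assignment (counts)
value 3/5: 2 assignments (counts)
value 2/5: 3 assignments
value 1/5: 4 assignments
value 0: 5 assignments
So 24 of the 36 assignments meet the threshold.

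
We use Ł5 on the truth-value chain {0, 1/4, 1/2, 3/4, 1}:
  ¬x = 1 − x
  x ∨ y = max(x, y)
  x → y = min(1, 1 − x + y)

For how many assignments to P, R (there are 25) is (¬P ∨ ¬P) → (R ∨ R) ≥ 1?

value 1: 15 assignments (counts)
value 3/4: 4 assignments
value 1/2: 3 assignments
value 1/4: 2 assignments
value 0: 1 assignment
So 15 of the 25 assignments meet the threshold.

15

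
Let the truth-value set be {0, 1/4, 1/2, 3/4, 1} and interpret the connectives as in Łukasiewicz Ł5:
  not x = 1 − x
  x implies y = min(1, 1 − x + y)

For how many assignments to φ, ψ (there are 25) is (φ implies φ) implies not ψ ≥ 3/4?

value 1: 5 assignments (counts)
value 3/4: 5 assignments (counts)
value 1/2: 5 assignments
value 1/4: 5 assignments
value 0: 5 assignments
So 10 of the 25 assignments meet the threshold.

10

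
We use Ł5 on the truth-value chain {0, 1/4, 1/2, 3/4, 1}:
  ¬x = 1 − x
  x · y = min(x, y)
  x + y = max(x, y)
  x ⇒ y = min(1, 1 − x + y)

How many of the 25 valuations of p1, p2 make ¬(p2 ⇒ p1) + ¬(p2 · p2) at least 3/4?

value 1: 6 assignments (counts)
value 3/4: 7 assignments (counts)
value 1/2: 7 assignments
value 1/4: 4 assignments
value 0: 1 assignment
So 13 of the 25 assignments meet the threshold.

13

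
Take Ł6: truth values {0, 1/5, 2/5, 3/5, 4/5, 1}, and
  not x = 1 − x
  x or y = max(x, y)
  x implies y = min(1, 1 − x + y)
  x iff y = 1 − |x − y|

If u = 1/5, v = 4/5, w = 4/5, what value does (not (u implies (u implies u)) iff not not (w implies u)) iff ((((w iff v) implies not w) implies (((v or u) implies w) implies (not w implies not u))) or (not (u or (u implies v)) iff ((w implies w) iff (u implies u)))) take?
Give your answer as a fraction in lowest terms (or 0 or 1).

u implies u = 1/5 implies 1/5 = 1
u implies (u implies u) = 1/5 implies 1 = 1
not (u implies (u implies u)) = not 1 = 0
w implies u = 4/5 implies 1/5 = 2/5
not (w implies u) = not 2/5 = 3/5
not not (w implies u) = not 3/5 = 2/5
not (u implies (u implies u)) iff not not (w implies u) = 0 iff 2/5 = 3/5
w iff v = 4/5 iff 4/5 = 1
not w = not 4/5 = 1/5
(w iff v) implies not w = 1 implies 1/5 = 1/5
v or u = 4/5 or 1/5 = 4/5
(v or u) implies w = 4/5 implies 4/5 = 1
not w = not 4/5 = 1/5
not u = not 1/5 = 4/5
not w implies not u = 1/5 implies 4/5 = 1
((v or u) implies w) implies (not w implies not u) = 1 implies 1 = 1
((w iff v) implies not w) implies (((v or u) implies w) implies (not w implies not u)) = 1/5 implies 1 = 1
u implies v = 1/5 implies 4/5 = 1
u or (u implies v) = 1/5 or 1 = 1
not (u or (u implies v)) = not 1 = 0
w implies w = 4/5 implies 4/5 = 1
u implies u = 1/5 implies 1/5 = 1
(w implies w) iff (u implies u) = 1 iff 1 = 1
not (u or (u implies v)) iff ((w implies w) iff (u implies u)) = 0 iff 1 = 0
(((w iff v) implies not w) implies (((v or u) implies w) implies (not w implies not u))) or (not (u or (u implies v)) iff ((w implies w) iff (u implies u))) = 1 or 0 = 1
(not (u implies (u implies u)) iff not not (w implies u)) iff ((((w iff v) implies not w) implies (((v or u) implies w) implies (not w implies not u))) or (not (u or (u implies v)) iff ((w implies w) iff (u implies u)))) = 3/5 iff 1 = 3/5

3/5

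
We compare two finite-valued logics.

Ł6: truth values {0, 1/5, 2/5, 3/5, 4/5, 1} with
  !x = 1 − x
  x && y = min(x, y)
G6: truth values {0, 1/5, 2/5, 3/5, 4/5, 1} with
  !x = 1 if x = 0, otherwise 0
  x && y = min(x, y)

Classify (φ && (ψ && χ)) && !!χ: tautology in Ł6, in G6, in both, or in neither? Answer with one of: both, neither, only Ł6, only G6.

In Ł6: at φ = 0, ψ = 0, χ = 0 the value is 0 — not a tautology.
In G6: at φ = 0, ψ = 0, χ = 0 the value is 0 — not a tautology.

neither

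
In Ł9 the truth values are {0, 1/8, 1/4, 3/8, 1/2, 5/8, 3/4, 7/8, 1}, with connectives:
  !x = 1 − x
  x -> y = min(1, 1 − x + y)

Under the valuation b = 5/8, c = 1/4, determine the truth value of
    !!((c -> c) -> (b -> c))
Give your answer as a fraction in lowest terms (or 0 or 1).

c -> c = 1/4 -> 1/4 = 1
b -> c = 5/8 -> 1/4 = 5/8
(c -> c) -> (b -> c) = 1 -> 5/8 = 5/8
!((c -> c) -> (b -> c)) = !5/8 = 3/8
!!((c -> c) -> (b -> c)) = !3/8 = 5/8

5/8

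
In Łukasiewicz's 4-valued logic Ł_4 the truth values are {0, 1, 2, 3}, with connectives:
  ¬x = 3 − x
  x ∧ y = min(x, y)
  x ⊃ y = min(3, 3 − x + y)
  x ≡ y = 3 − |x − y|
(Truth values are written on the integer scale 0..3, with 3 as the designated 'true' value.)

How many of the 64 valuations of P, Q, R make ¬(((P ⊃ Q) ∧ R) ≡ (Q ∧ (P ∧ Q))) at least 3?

value 3: 5 assignments (counts)
value 2: 13 assignments
value 1: 24 assignments
value 0: 22 assignments
So 5 of the 64 assignments meet the threshold.

5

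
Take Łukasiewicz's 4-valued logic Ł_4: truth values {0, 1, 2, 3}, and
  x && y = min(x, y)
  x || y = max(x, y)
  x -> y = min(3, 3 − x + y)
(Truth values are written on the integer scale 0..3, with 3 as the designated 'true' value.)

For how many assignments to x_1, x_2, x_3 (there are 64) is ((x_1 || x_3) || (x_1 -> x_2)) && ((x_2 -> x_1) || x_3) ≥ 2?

58

value 3: 37 assignments (counts)
value 2: 21 assignments (counts)
value 1: 5 assignments
value 0: 1 assignment
So 58 of the 64 assignments meet the threshold.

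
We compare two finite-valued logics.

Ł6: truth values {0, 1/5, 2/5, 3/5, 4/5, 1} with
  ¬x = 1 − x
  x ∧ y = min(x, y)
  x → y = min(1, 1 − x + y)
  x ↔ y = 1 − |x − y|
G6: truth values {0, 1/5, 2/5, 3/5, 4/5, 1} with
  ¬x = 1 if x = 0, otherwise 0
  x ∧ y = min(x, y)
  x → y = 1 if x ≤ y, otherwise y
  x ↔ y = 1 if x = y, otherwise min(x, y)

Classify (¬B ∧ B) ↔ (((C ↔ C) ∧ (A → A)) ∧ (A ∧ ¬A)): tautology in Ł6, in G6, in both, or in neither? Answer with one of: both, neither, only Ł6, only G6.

only G6

In Ł6: at A = 0, B = 1/5, C = 0 the value is 4/5 — not a tautology.
In G6: every assignment gives 1 — tautology.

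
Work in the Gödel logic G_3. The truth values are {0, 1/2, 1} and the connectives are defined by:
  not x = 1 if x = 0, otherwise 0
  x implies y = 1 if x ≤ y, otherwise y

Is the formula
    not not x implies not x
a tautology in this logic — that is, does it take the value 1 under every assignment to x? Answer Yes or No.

No

Counterexample: take x = 1/2.
not x = not 1/2 = 0
not not x = not 0 = 1
not x = not 1/2 = 0
not not x implies not x = 1 implies 0 = 0
This gives 0 ≠ 1.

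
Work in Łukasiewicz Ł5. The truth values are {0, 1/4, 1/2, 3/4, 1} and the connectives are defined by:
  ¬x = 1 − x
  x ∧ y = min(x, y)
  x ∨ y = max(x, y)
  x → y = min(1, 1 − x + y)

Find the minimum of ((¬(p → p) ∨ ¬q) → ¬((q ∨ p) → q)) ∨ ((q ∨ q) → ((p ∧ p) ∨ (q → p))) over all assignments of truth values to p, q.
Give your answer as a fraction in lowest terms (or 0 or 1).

Take p = 0, q = 3/4:
p → p = 0 → 0 = 1
¬(p → p) = ¬1 = 0
¬q = ¬3/4 = 1/4
¬(p → p) ∨ ¬q = 0 ∨ 1/4 = 1/4
q ∨ p = 3/4 ∨ 0 = 3/4
(q ∨ p) → q = 3/4 → 3/4 = 1
¬((q ∨ p) → q) = ¬1 = 0
(¬(p → p) ∨ ¬q) → ¬((q ∨ p) → q) = 1/4 → 0 = 3/4
q ∨ q = 3/4 ∨ 3/4 = 3/4
p ∧ p = 0 ∧ 0 = 0
q → p = 3/4 → 0 = 1/4
(p ∧ p) ∨ (q → p) = 0 ∨ 1/4 = 1/4
(q ∨ q) → ((p ∧ p) ∨ (q → p)) = 3/4 → 1/4 = 1/2
((¬(p → p) ∨ ¬q) → ¬((q ∨ p) → q)) ∨ ((q ∨ q) → ((p ∧ p) ∨ (q → p))) = 3/4 ∨ 1/2 = 3/4
No assignment yields a value below 3/4, so this is the minimum.

3/4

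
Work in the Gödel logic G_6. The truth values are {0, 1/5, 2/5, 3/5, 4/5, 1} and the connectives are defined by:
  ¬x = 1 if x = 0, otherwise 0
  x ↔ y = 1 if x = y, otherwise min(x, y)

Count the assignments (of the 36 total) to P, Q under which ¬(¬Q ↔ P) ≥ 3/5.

26

value 1: 26 assignments (counts)
value 0: 10 assignments
So 26 of the 36 assignments meet the threshold.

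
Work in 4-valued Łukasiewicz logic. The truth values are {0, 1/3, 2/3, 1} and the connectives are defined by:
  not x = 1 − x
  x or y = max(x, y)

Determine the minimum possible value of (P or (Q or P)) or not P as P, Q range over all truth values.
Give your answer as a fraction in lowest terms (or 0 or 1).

Take P = 1/3, Q = 0:
Q or P = 0 or 1/3 = 1/3
P or (Q or P) = 1/3 or 1/3 = 1/3
not P = not 1/3 = 2/3
(P or (Q or P)) or not P = 1/3 or 2/3 = 2/3
No assignment yields a value below 2/3, so this is the minimum.

2/3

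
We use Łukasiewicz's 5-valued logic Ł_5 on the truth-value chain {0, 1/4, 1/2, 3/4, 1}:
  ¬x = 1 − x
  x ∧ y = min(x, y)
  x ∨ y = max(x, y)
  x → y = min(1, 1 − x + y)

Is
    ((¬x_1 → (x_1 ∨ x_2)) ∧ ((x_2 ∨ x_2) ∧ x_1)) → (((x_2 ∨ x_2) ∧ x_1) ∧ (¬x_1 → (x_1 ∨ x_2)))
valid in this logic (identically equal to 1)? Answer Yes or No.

At x_1 = 3/4, x_2 = 1/4, for instance:
¬x_1 = ¬3/4 = 1/4
x_1 ∨ x_2 = 3/4 ∨ 1/4 = 3/4
¬x_1 → (x_1 ∨ x_2) = 1/4 → 3/4 = 1
x_2 ∨ x_2 = 1/4 ∨ 1/4 = 1/4
(x_2 ∨ x_2) ∧ x_1 = 1/4 ∧ 3/4 = 1/4
(¬x_1 → (x_1 ∨ x_2)) ∧ ((x_2 ∨ x_2) ∧ x_1) = 1 ∧ 1/4 = 1/4
((x_2 ∨ x_2) ∧ x_1) ∧ (¬x_1 → (x_1 ∨ x_2)) = 1/4 ∧ 1 = 1/4
((¬x_1 → (x_1 ∨ x_2)) ∧ ((x_2 ∨ x_2) ∧ x_1)) → (((x_2 ∨ x_2) ∧ x_1) ∧ (¬x_1 → (x_1 ∨ x_2))) = 1/4 → 1/4 = 1
and checking the remaining 24 assignments likewise gives ≥ 1 in every case.

Yes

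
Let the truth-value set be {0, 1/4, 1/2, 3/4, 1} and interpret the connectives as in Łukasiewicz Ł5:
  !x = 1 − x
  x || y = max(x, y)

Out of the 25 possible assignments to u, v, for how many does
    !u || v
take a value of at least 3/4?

value 1: 9 assignments (counts)
value 3/4: 7 assignments (counts)
value 1/2: 5 assignments
value 1/4: 3 assignments
value 0: 1 assignment
So 16 of the 25 assignments meet the threshold.

16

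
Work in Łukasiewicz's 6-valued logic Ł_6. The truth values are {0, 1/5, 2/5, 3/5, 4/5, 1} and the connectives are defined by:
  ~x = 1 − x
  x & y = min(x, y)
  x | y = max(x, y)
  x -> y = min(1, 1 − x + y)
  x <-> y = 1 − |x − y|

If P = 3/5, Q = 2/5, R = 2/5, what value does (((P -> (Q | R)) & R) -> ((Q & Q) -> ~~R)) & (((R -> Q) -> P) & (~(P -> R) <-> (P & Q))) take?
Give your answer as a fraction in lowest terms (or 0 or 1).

Q | R = 2/5 | 2/5 = 2/5
P -> (Q | R) = 3/5 -> 2/5 = 4/5
(P -> (Q | R)) & R = 4/5 & 2/5 = 2/5
Q & Q = 2/5 & 2/5 = 2/5
~R = ~2/5 = 3/5
~~R = ~3/5 = 2/5
(Q & Q) -> ~~R = 2/5 -> 2/5 = 1
((P -> (Q | R)) & R) -> ((Q & Q) -> ~~R) = 2/5 -> 1 = 1
R -> Q = 2/5 -> 2/5 = 1
(R -> Q) -> P = 1 -> 3/5 = 3/5
P -> R = 3/5 -> 2/5 = 4/5
~(P -> R) = ~4/5 = 1/5
P & Q = 3/5 & 2/5 = 2/5
~(P -> R) <-> (P & Q) = 1/5 <-> 2/5 = 4/5
((R -> Q) -> P) & (~(P -> R) <-> (P & Q)) = 3/5 & 4/5 = 3/5
(((P -> (Q | R)) & R) -> ((Q & Q) -> ~~R)) & (((R -> Q) -> P) & (~(P -> R) <-> (P & Q))) = 1 & 3/5 = 3/5

3/5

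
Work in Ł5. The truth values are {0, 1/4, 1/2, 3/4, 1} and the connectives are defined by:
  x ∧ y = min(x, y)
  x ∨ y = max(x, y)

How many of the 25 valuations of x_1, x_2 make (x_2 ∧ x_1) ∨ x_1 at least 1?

value 1: 5 assignments (counts)
value 3/4: 5 assignments
value 1/2: 5 assignments
value 1/4: 5 assignments
value 0: 5 assignments
So 5 of the 25 assignments meet the threshold.

5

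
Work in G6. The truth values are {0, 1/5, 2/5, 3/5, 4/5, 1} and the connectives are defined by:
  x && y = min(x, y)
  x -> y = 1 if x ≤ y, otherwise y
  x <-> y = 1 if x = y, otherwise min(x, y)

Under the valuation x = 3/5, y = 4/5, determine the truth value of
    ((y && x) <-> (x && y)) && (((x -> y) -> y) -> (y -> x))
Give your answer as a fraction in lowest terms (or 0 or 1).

3/5

y && x = 4/5 && 3/5 = 3/5
x && y = 3/5 && 4/5 = 3/5
(y && x) <-> (x && y) = 3/5 <-> 3/5 = 1
x -> y = 3/5 -> 4/5 = 1
(x -> y) -> y = 1 -> 4/5 = 4/5
y -> x = 4/5 -> 3/5 = 3/5
((x -> y) -> y) -> (y -> x) = 4/5 -> 3/5 = 3/5
((y && x) <-> (x && y)) && (((x -> y) -> y) -> (y -> x)) = 1 && 3/5 = 3/5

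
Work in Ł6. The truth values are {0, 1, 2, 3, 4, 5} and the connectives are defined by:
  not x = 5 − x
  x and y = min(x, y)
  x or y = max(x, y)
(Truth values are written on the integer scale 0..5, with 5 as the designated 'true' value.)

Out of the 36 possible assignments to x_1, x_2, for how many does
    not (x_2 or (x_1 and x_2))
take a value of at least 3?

value 5: 6 assignments (counts)
value 4: 6 assignments (counts)
value 3: 6 assignments (counts)
value 2: 6 assignments
value 1: 6 assignments
value 0: 6 assignments
So 18 of the 36 assignments meet the threshold.

18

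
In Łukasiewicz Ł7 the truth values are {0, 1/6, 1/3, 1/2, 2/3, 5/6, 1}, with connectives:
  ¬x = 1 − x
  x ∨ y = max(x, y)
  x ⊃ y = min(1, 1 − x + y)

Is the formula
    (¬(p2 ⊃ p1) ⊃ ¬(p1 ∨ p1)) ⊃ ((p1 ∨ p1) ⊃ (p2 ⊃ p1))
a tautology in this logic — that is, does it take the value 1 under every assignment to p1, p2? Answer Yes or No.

At p1 = 1, p2 = 1/6, for instance:
p2 ⊃ p1 = 1/6 ⊃ 1 = 1
¬(p2 ⊃ p1) = ¬1 = 0
p1 ∨ p1 = 1 ∨ 1 = 1
¬(p1 ∨ p1) = ¬1 = 0
¬(p2 ⊃ p1) ⊃ ¬(p1 ∨ p1) = 0 ⊃ 0 = 1
(p1 ∨ p1) ⊃ (p2 ⊃ p1) = 1 ⊃ 1 = 1
(¬(p2 ⊃ p1) ⊃ ¬(p1 ∨ p1)) ⊃ ((p1 ∨ p1) ⊃ (p2 ⊃ p1)) = 1 ⊃ 1 = 1
and checking the remaining 48 assignments likewise gives ≥ 1 in every case.

Yes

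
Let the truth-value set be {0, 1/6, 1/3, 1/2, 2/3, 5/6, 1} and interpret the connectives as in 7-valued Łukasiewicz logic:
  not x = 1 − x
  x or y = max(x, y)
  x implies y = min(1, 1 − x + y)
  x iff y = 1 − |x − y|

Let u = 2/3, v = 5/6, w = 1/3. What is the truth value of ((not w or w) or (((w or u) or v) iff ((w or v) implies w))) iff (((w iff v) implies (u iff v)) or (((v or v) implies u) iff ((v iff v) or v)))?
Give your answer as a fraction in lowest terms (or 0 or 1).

2/3

not w = not 1/3 = 2/3
not w or w = 2/3 or 1/3 = 2/3
w or u = 1/3 or 2/3 = 2/3
(w or u) or v = 2/3 or 5/6 = 5/6
w or v = 1/3 or 5/6 = 5/6
(w or v) implies w = 5/6 implies 1/3 = 1/2
((w or u) or v) iff ((w or v) implies w) = 5/6 iff 1/2 = 2/3
(not w or w) or (((w or u) or v) iff ((w or v) implies w)) = 2/3 or 2/3 = 2/3
w iff v = 1/3 iff 5/6 = 1/2
u iff v = 2/3 iff 5/6 = 5/6
(w iff v) implies (u iff v) = 1/2 implies 5/6 = 1
v or v = 5/6 or 5/6 = 5/6
(v or v) implies u = 5/6 implies 2/3 = 5/6
v iff v = 5/6 iff 5/6 = 1
(v iff v) or v = 1 or 5/6 = 1
((v or v) implies u) iff ((v iff v) or v) = 5/6 iff 1 = 5/6
((w iff v) implies (u iff v)) or (((v or v) implies u) iff ((v iff v) or v)) = 1 or 5/6 = 1
((not w or w) or (((w or u) or v) iff ((w or v) implies w))) iff (((w iff v) implies (u iff v)) or (((v or v) implies u) iff ((v iff v) or v))) = 2/3 iff 1 = 2/3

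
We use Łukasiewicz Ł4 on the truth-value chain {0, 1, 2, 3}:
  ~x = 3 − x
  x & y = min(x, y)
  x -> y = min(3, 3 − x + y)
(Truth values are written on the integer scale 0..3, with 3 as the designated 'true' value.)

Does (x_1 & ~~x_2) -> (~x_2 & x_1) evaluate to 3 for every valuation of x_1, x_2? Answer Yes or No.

Counterexample: take x_1 = 1, x_2 = 3.
~x_2 = ~3 = 0
~~x_2 = ~0 = 3
x_1 & ~~x_2 = 1 & 3 = 1
~x_2 = ~3 = 0
~x_2 & x_1 = 0 & 1 = 0
(x_1 & ~~x_2) -> (~x_2 & x_1) = 1 -> 0 = 2
This gives 2 ≠ 3.

No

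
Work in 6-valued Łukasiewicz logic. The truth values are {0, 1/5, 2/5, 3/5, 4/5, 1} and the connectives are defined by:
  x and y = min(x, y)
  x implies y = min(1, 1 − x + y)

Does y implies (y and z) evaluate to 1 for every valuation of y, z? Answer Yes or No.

No

Counterexample: take y = 1/5, z = 0.
y and z = 1/5 and 0 = 0
y implies (y and z) = 1/5 implies 0 = 4/5
This gives 4/5 ≠ 1.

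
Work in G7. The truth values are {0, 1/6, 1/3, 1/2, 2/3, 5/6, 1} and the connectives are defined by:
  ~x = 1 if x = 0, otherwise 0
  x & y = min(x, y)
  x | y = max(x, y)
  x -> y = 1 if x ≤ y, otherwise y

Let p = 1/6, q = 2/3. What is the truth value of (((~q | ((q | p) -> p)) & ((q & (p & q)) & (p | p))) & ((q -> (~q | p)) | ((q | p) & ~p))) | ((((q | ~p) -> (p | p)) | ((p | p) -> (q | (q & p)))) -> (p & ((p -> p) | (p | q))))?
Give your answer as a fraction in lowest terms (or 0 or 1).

1/6

~q = ~2/3 = 0
q | p = 2/3 | 1/6 = 2/3
(q | p) -> p = 2/3 -> 1/6 = 1/6
~q | ((q | p) -> p) = 0 | 1/6 = 1/6
p & q = 1/6 & 2/3 = 1/6
q & (p & q) = 2/3 & 1/6 = 1/6
p | p = 1/6 | 1/6 = 1/6
(q & (p & q)) & (p | p) = 1/6 & 1/6 = 1/6
(~q | ((q | p) -> p)) & ((q & (p & q)) & (p | p)) = 1/6 & 1/6 = 1/6
~q = ~2/3 = 0
~q | p = 0 | 1/6 = 1/6
q -> (~q | p) = 2/3 -> 1/6 = 1/6
q | p = 2/3 | 1/6 = 2/3
~p = ~1/6 = 0
(q | p) & ~p = 2/3 & 0 = 0
(q -> (~q | p)) | ((q | p) & ~p) = 1/6 | 0 = 1/6
((~q | ((q | p) -> p)) & ((q & (p & q)) & (p | p))) & ((q -> (~q | p)) | ((q | p) & ~p)) = 1/6 & 1/6 = 1/6
~p = ~1/6 = 0
q | ~p = 2/3 | 0 = 2/3
p | p = 1/6 | 1/6 = 1/6
(q | ~p) -> (p | p) = 2/3 -> 1/6 = 1/6
p | p = 1/6 | 1/6 = 1/6
q & p = 2/3 & 1/6 = 1/6
q | (q & p) = 2/3 | 1/6 = 2/3
(p | p) -> (q | (q & p)) = 1/6 -> 2/3 = 1
((q | ~p) -> (p | p)) | ((p | p) -> (q | (q & p))) = 1/6 | 1 = 1
p -> p = 1/6 -> 1/6 = 1
p | q = 1/6 | 2/3 = 2/3
(p -> p) | (p | q) = 1 | 2/3 = 1
p & ((p -> p) | (p | q)) = 1/6 & 1 = 1/6
(((q | ~p) -> (p | p)) | ((p | p) -> (q | (q & p)))) -> (p & ((p -> p) | (p | q))) = 1 -> 1/6 = 1/6
(((~q | ((q | p) -> p)) & ((q & (p & q)) & (p | p))) & ((q -> (~q | p)) | ((q | p) & ~p))) | ((((q | ~p) -> (p | p)) | ((p | p) -> (q | (q & p)))) -> (p & ((p -> p) | (p | q)))) = 1/6 | 1/6 = 1/6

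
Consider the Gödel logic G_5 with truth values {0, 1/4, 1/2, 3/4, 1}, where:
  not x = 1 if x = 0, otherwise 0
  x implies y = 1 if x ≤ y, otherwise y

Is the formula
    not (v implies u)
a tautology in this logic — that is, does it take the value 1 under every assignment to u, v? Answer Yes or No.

No

Counterexample: take u = 0, v = 0.
v implies u = 0 implies 0 = 1
not (v implies u) = not 1 = 0
This gives 0 ≠ 1.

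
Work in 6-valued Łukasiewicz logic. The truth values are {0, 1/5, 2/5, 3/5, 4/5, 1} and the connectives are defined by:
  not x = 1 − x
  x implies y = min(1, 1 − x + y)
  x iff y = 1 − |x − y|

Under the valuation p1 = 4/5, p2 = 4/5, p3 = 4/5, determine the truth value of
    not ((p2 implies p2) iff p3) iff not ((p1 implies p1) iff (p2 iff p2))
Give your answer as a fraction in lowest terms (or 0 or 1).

p2 implies p2 = 4/5 implies 4/5 = 1
(p2 implies p2) iff p3 = 1 iff 4/5 = 4/5
not ((p2 implies p2) iff p3) = not 4/5 = 1/5
p1 implies p1 = 4/5 implies 4/5 = 1
p2 iff p2 = 4/5 iff 4/5 = 1
(p1 implies p1) iff (p2 iff p2) = 1 iff 1 = 1
not ((p1 implies p1) iff (p2 iff p2)) = not 1 = 0
not ((p2 implies p2) iff p3) iff not ((p1 implies p1) iff (p2 iff p2)) = 1/5 iff 0 = 4/5

4/5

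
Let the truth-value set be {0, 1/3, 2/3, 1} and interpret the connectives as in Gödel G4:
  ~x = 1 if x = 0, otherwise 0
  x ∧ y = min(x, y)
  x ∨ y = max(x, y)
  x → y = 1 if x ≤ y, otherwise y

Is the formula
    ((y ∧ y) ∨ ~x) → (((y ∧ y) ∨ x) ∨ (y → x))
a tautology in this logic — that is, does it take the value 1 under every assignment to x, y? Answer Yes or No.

Counterexample: take x = 0, y = 1/3.
y ∧ y = 1/3 ∧ 1/3 = 1/3
~x = ~0 = 1
(y ∧ y) ∨ ~x = 1/3 ∨ 1 = 1
y ∧ y = 1/3 ∧ 1/3 = 1/3
(y ∧ y) ∨ x = 1/3 ∨ 0 = 1/3
y → x = 1/3 → 0 = 0
((y ∧ y) ∨ x) ∨ (y → x) = 1/3 ∨ 0 = 1/3
((y ∧ y) ∨ ~x) → (((y ∧ y) ∨ x) ∨ (y → x)) = 1 → 1/3 = 1/3
This gives 1/3 ≠ 1.

No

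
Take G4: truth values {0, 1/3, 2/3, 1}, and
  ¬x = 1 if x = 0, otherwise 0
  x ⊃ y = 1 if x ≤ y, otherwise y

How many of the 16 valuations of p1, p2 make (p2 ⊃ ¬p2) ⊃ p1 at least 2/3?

p1 = 0, p2 = 0 ↦ 0  <
p1 = 0, p2 = 1/3 ↦ 1  ≥
p1 = 0, p2 = 2/3 ↦ 1  ≥
p1 = 0, p2 = 1 ↦ 1  ≥
p1 = 1/3, p2 = 0 ↦ 1/3  <
p1 = 1/3, p2 = 1/3 ↦ 1  ≥
p1 = 1/3, p2 = 2/3 ↦ 1  ≥
p1 = 1/3, p2 = 1 ↦ 1  ≥
p1 = 2/3, p2 = 0 ↦ 2/3  ≥
p1 = 2/3, p2 = 1/3 ↦ 1  ≥
p1 = 2/3, p2 = 2/3 ↦ 1  ≥
p1 = 2/3, p2 = 1 ↦ 1  ≥
p1 = 1, p2 = 0 ↦ 1  ≥
p1 = 1, p2 = 1/3 ↦ 1  ≥
p1 = 1, p2 = 2/3 ↦ 1  ≥
p1 = 1, p2 = 1 ↦ 1  ≥
So 14 of the 16 assignments meet the threshold.

14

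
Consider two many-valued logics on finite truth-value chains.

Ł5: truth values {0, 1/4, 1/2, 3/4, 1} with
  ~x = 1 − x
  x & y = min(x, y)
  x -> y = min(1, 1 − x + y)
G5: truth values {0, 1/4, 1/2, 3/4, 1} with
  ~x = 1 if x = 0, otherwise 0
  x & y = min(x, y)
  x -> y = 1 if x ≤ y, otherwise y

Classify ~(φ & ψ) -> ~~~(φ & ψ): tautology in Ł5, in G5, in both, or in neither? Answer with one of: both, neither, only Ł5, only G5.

both

In Ł5: every assignment gives 1 — tautology.
In G5: every assignment gives 1 — tautology.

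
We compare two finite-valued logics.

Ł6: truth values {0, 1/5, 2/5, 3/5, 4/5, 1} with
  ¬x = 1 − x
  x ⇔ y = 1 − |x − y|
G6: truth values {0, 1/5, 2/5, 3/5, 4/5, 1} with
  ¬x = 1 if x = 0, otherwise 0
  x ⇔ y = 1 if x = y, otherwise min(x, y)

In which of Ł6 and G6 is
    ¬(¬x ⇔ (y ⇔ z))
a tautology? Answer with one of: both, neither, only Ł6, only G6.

In Ł6: at x = 0, y = 0, z = 0 the value is 0 — not a tautology.
In G6: at x = 0, y = 0, z = 0 the value is 0 — not a tautology.

neither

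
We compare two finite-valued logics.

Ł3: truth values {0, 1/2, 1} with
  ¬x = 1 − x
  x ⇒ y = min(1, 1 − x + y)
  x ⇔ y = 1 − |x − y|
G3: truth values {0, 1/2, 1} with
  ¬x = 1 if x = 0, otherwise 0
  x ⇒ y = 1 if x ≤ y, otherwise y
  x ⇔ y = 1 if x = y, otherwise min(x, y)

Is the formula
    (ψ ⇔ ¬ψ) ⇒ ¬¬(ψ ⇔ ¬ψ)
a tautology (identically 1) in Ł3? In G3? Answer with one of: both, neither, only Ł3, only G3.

In Ł3: every assignment gives 1 — tautology.
In G3: every assignment gives 1 — tautology.

both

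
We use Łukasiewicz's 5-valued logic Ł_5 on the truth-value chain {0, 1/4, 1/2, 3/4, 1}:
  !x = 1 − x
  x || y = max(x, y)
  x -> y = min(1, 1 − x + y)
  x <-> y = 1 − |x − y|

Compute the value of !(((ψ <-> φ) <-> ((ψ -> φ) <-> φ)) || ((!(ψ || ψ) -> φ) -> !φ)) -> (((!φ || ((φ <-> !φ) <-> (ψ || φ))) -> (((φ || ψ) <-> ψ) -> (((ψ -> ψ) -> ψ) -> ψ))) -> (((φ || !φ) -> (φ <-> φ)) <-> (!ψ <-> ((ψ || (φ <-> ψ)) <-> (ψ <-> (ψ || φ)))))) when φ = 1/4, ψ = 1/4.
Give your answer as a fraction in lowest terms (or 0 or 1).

ψ <-> φ = 1/4 <-> 1/4 = 1
ψ -> φ = 1/4 -> 1/4 = 1
(ψ -> φ) <-> φ = 1 <-> 1/4 = 1/4
(ψ <-> φ) <-> ((ψ -> φ) <-> φ) = 1 <-> 1/4 = 1/4
ψ || ψ = 1/4 || 1/4 = 1/4
!(ψ || ψ) = !1/4 = 3/4
!(ψ || ψ) -> φ = 3/4 -> 1/4 = 1/2
!φ = !1/4 = 3/4
(!(ψ || ψ) -> φ) -> !φ = 1/2 -> 3/4 = 1
((ψ <-> φ) <-> ((ψ -> φ) <-> φ)) || ((!(ψ || ψ) -> φ) -> !φ) = 1/4 || 1 = 1
!(((ψ <-> φ) <-> ((ψ -> φ) <-> φ)) || ((!(ψ || ψ) -> φ) -> !φ)) = !1 = 0
!φ = !1/4 = 3/4
!φ = !1/4 = 3/4
φ <-> !φ = 1/4 <-> 3/4 = 1/2
ψ || φ = 1/4 || 1/4 = 1/4
(φ <-> !φ) <-> (ψ || φ) = 1/2 <-> 1/4 = 3/4
!φ || ((φ <-> !φ) <-> (ψ || φ)) = 3/4 || 3/4 = 3/4
φ || ψ = 1/4 || 1/4 = 1/4
(φ || ψ) <-> ψ = 1/4 <-> 1/4 = 1
ψ -> ψ = 1/4 -> 1/4 = 1
(ψ -> ψ) -> ψ = 1 -> 1/4 = 1/4
((ψ -> ψ) -> ψ) -> ψ = 1/4 -> 1/4 = 1
((φ || ψ) <-> ψ) -> (((ψ -> ψ) -> ψ) -> ψ) = 1 -> 1 = 1
(!φ || ((φ <-> !φ) <-> (ψ || φ))) -> (((φ || ψ) <-> ψ) -> (((ψ -> ψ) -> ψ) -> ψ)) = 3/4 -> 1 = 1
!φ = !1/4 = 3/4
φ || !φ = 1/4 || 3/4 = 3/4
φ <-> φ = 1/4 <-> 1/4 = 1
(φ || !φ) -> (φ <-> φ) = 3/4 -> 1 = 1
!ψ = !1/4 = 3/4
φ <-> ψ = 1/4 <-> 1/4 = 1
ψ || (φ <-> ψ) = 1/4 || 1 = 1
ψ || φ = 1/4 || 1/4 = 1/4
ψ <-> (ψ || φ) = 1/4 <-> 1/4 = 1
(ψ || (φ <-> ψ)) <-> (ψ <-> (ψ || φ)) = 1 <-> 1 = 1
!ψ <-> ((ψ || (φ <-> ψ)) <-> (ψ <-> (ψ || φ))) = 3/4 <-> 1 = 3/4
((φ || !φ) -> (φ <-> φ)) <-> (!ψ <-> ((ψ || (φ <-> ψ)) <-> (ψ <-> (ψ || φ)))) = 1 <-> 3/4 = 3/4
((!φ || ((φ <-> !φ) <-> (ψ || φ))) -> (((φ || ψ) <-> ψ) -> (((ψ -> ψ) -> ψ) -> ψ))) -> (((φ || !φ) -> (φ <-> φ)) <-> (!ψ <-> ((ψ || (φ <-> ψ)) <-> (ψ <-> (ψ || φ))))) = 1 -> 3/4 = 3/4
!(((ψ <-> φ) <-> ((ψ -> φ) <-> φ)) || ((!(ψ || ψ) -> φ) -> !φ)) -> (((!φ || ((φ <-> !φ) <-> (ψ || φ))) -> (((φ || ψ) <-> ψ) -> (((ψ -> ψ) -> ψ) -> ψ))) -> (((φ || !φ) -> (φ <-> φ)) <-> (!ψ <-> ((ψ || (φ <-> ψ)) <-> (ψ <-> (ψ || φ)))))) = 0 -> 3/4 = 1

1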